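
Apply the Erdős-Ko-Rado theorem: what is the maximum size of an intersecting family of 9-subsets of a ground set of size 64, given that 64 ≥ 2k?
max |F| = C(63, 8) = 3872894697

The Erdős-Ko-Rado theorem states: for n ≥ 2k, an intersecting family of k-subsets of an n-element set has size at most C(n − 1, k − 1), with equality for 'star' families {A ⊆ [n] : |A| = k, i ∈ A} (fix an element i). For n = 64, k = 9: C(63, 8) = 3872894697.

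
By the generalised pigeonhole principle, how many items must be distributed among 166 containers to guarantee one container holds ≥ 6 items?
n = (6 − 1)·166 + 1 = 831

By the generalised pigeonhole principle, to guarantee some box contains ≥ r objects we need more than (r − 1) · k objects total. Threshold: n = (r − 1) · k + 1. With r = 6 and k = 166: n = 5 · 166 + 1 = 830 + 1 = 831. For n = 830 = 5 · 166, we can put exactly 5 objects in every box, avoiding 6 in any single one — so 831 is tight.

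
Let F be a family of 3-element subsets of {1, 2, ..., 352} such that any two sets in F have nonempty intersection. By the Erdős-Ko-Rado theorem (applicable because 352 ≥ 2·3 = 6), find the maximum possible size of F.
max |F| = C(351, 2) = 61425

The Erdős-Ko-Rado theorem states: for n ≥ 2k, an intersecting family of k-subsets of an n-element set has size at most C(n − 1, k − 1), with equality for 'star' families {A ⊆ [n] : |A| = k, i ∈ A} (fix an element i). For n = 352, k = 3: C(351, 2) = 61425.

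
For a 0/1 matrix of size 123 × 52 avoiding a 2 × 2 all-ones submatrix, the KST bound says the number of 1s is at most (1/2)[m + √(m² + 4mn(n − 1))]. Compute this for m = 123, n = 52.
z(123, 52; 2, 2) ≤ (1/2)[123 + √(123² + 4·123·52·51)] = (1/2)[123 + √1319913] = 635.9373

Kővári–Sós–Turán: let r_1, ..., r_123 be the row sums and z = Σ r_i the total number of 1s. Each pair of columns can share at most one row with both entries 1 (else a 2×2 all-ones block appears), so Σ_i C(r_i, 2) ≤ C(52, 2) = 1326. By convexity Σ_i C(r_i, 2) ≥ 123·C(z/123, 2) = z(z − 123)/(2·123), giving z² − 123z − 123·52·51 ≤ 0 and hence z ≤ (1/2)[123 + √(15129 + 4·326196)] = (1/2)[123 + √1319913] ≈ (1/2)(123 + 1148.8747) = 635.9373.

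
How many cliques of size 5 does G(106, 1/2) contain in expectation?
E[# K_5] = C(106, 5) · (1/2)^C(5, 2) = 101340876 / 2^10 = 25335219/256 ≈ 98965.699219

For each 5-subset S of vertices (there are C(106, 5) = 101340876 such S), let X_S = 1 if S induces a K_5 (all C(5, 2) = 10 edges present). Then P(X_S = 1) = (1/2)^10 = 1/1024. By linearity of expectation, E[# K_5] = C(106, 5) · (1/2)^10 = 101340876 / 1024 = 25335219/256 ≈ 98965.699219.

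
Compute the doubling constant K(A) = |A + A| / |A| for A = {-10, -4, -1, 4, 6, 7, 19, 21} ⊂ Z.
K = |A + A| / |A| = 33/8

Enumerate A + A = {a + b : a, b ∈ A}. With |A| = 8, there are |A|^2 = 64 ordered sum pairs; collecting distinct values, A + A = {-20, -14, -11, -8, -6, -5, -4, -3, -2, 0, 2, 3, 5, 6, 8, 9, 10, 11, 12, 13, 14, 15, 17, 18, 20, 23, 25, 26, 27, 28, 38, 40, 42}, so |A + A| = 33. Thus K = 33/8. For comparison, the minimum possible |A + A| over all 8-element sets is 2·8 − 1 = 15 (so min K = 15/8), attained only by arithmetic progressions.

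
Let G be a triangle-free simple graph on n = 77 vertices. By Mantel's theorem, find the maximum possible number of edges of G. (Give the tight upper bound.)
ex(77, K_3) = ⌊77^2/4⌋ = 1482

Mantel (1907): a triangle-free graph on n vertices has at most ⌊n^2/4⌋ edges, with equality for the complete bipartite graph K_{⌊n/2⌋, ⌈n/2⌉}. For n = 77: ⌊77^2/4⌋ = ⌊5929/4⌋ = 1482. The extremal graph is K_{38, 39}, which has 38·39 = 1482 edges.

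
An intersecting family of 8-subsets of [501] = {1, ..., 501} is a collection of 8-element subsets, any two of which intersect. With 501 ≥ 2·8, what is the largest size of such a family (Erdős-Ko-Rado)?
max |F| = C(500, 7) = 1486071034734000

Erdős-Ko-Rado (1961): when n ≥ 2k, max |F| = C(n−1, k−1). The bound is attained by the star {A : i ∈ A} for any fixed i ∈ [n]. Here C(501−1, 8−1) = C(500, 7) = 1486071034734000.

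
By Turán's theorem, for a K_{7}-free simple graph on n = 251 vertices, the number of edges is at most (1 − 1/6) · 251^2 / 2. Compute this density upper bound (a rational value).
Turán density bound = (5/6) · 251^2/2 = 315005/12 ≈ 26250.4167

Turán's theorem: ex(n, K_{r+1}) is achieved by the complete r-partite Turán graph T(n, r) with parts as balanced as possible, and is at most (1 − 1/r) · n^2/2. For r = 6, n = 251: the density bound is (5/6) · 63001/2 = 315005/12 ≈ 26250.4167. The integer-valued extremum is e(T(251, 6)) = 26250, which is strictly less than the density bound 315005/12 since 6 ∤ 251 (the parts of T(251, 6) cannot all be equal).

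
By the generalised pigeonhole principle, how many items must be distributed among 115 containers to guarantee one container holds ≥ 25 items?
n = (25 − 1)·115 + 1 = 2761

By the generalised pigeonhole principle, to guarantee some box contains ≥ r objects we need more than (r − 1) · k objects total. Threshold: n = (r − 1) · k + 1. With r = 25 and k = 115: n = 24 · 115 + 1 = 2760 + 1 = 2761. For n = 2760 = 24 · 115, we can put exactly 24 objects in every box, avoiding 25 in any single one — so 2761 is tight.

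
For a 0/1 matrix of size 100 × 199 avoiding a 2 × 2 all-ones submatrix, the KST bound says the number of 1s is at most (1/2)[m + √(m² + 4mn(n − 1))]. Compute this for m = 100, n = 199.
z(100, 199; 2, 2) ≤ (1/2)[100 + √(100² + 4·100·199·198)] = (1/2)[100 + √15770800] = 2035.6233

Kővári–Sós–Turán: let r_1, ..., r_100 be the row sums and z = Σ r_i the total number of 1s. Each pair of columns can share at most one row with both entries 1 (else a 2×2 all-ones block appears), so Σ_i C(r_i, 2) ≤ C(199, 2) = 19701. By convexity Σ_i C(r_i, 2) ≥ 100·C(z/100, 2) = z(z − 100)/(2·100), giving z² − 100z − 100·199·198 ≤ 0 and hence z ≤ (1/2)[100 + √(10000 + 4·3940200)] = (1/2)[100 + √15770800] ≈ (1/2)(100 + 3971.2467) = 2035.6233.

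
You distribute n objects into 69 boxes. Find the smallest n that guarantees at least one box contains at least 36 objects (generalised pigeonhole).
n = (36 − 1)·69 + 1 = 2416

By the generalised pigeonhole principle, to guarantee some box contains ≥ r objects we need more than (r − 1) · k objects total. Threshold: n = (r − 1) · k + 1. With r = 36 and k = 69: n = 35 · 69 + 1 = 2415 + 1 = 2416. For n = 2415 = 35 · 69, we can put exactly 35 objects in every box, avoiding 36 in any single one — so 2416 is tight.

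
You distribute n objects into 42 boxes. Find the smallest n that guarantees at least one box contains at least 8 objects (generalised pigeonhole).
n = (8 − 1)·42 + 1 = 295

By the generalised pigeonhole principle, to guarantee some box contains ≥ r objects we need more than (r − 1) · k objects total. Threshold: n = (r − 1) · k + 1. With r = 8 and k = 42: n = 7 · 42 + 1 = 294 + 1 = 295. For n = 294 = 7 · 42, we can put exactly 7 objects in every box, avoiding 8 in any single one — so 295 is tight.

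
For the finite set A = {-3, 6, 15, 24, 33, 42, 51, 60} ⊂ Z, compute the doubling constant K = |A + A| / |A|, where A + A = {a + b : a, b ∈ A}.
K = |A + A| / |A| = 15/8

Enumerate A + A = {a + b : a, b ∈ A}. With |A| = 8, there are |A|^2 = 64 ordered sum pairs; collecting distinct values, A + A = {-6, 3, 12, 21, 30, 39, 48, 57, 66, 75, 84, 93, 102, 111, 120}, so |A + A| = 15. Thus K = 15/8. Here |A + A| = 2|A| − 1 = 15, the minimum possible — so K = 15/8 is minimal, which holds iff A is an arithmetic progression.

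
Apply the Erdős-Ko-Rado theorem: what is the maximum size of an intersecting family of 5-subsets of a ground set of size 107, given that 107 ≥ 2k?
max |F| = C(106, 4) = 4967690

Erdős-Ko-Rado (1961): when n ≥ 2k, max |F| = C(n−1, k−1). The bound is attained by the star {A : i ∈ A} for any fixed i ∈ [n]. Here C(107−1, 5−1) = C(106, 4) = 4967690.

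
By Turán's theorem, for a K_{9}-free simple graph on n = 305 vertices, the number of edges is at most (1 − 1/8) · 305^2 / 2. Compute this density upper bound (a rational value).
Turán density bound = (7/8) · 305^2/2 = 651175/16 ≈ 40698.4375

Turán's theorem: ex(n, K_{r+1}) is achieved by the complete r-partite Turán graph T(n, r) with parts as balanced as possible, and is at most (1 − 1/r) · n^2/2. For r = 8, n = 305: the density bound is (7/8) · 93025/2 = 651175/16 ≈ 40698.4375. The integer-valued extremum is e(T(305, 8)) = 40698, which is strictly less than the density bound 651175/16 since 8 ∤ 305 (the parts of T(305, 8) cannot all be equal).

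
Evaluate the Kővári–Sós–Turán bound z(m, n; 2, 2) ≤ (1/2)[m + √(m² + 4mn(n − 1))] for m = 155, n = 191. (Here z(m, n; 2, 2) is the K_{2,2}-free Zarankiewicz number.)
z(155, 191; 2, 2) ≤ (1/2)[155 + √(155² + 4·155·191·190)] = (1/2)[155 + √22523825] = 2450.4636

Kővári–Sós–Turán: let r_1, ..., r_155 be the row sums and z = Σ r_i the total number of 1s. Each pair of columns can share at most one row with both entries 1 (else a 2×2 all-ones block appears), so Σ_i C(r_i, 2) ≤ C(191, 2) = 18145. By convexity Σ_i C(r_i, 2) ≥ 155·C(z/155, 2) = z(z − 155)/(2·155), giving z² − 155z − 155·191·190 ≤ 0 and hence z ≤ (1/2)[155 + √(24025 + 4·5624950)] = (1/2)[155 + √22523825] ≈ (1/2)(155 + 4745.9272) = 2450.4636.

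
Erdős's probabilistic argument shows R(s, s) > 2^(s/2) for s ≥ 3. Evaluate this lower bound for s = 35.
2^(35/2) = 185363.8; so R(35, 35) > 185363.8

Colour each edge of K_n uniformly at random with red/blue. The expected number of monochromatic K_35 is C(n, 35) · 2 · 2^(−C(35,2)). If C(n, 35) · 2^(1 − C(35,2)) < 1, then with positive probability no monochromatic K_35 exists, so R(35, 35) > n. The standard estimate C(n, 35) ≤ n^35/35! shows this inequality holds whenever n ≤ 2^(35/2) (since 35! · 2^(C(35,2) − 1) > 2^(35^2/2) ≥ n^35). Hence R(35, 35) > 2^(35/2) = 185363.8.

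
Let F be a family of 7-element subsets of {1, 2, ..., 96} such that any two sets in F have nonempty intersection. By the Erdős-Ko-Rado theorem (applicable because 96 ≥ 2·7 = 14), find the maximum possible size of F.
max |F| = C(95, 6) = 869107785

Erdős-Ko-Rado (1961): when n ≥ 2k, max |F| = C(n−1, k−1). The bound is attained by the star {A : i ∈ A} for any fixed i ∈ [n]. Here C(96−1, 7−1) = C(95, 6) = 869107785.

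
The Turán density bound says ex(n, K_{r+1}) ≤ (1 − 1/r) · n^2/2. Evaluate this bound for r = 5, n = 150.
Turán density bound = (4/5) · 150^2/2 = 9000

Turán's theorem: ex(n, K_{r+1}) is achieved by the complete r-partite Turán graph T(n, r) with parts as balanced as possible, and is at most (1 − 1/r) · n^2/2. For r = 5, n = 150: the density bound is (4/5) · 22500/2 = 9000. Since 5 ∣ 150, the Turán graph T(150, 5) has parts of equal size 30, and its edge count e(T(150, 5)) = 9000 attains the density bound exactly.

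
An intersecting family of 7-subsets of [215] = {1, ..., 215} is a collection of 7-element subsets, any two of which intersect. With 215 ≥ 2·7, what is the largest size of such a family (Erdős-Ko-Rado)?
max |F| = C(214, 6) = 124292458213

The Erdős-Ko-Rado theorem states: for n ≥ 2k, an intersecting family of k-subsets of an n-element set has size at most C(n − 1, k − 1), with equality for 'star' families {A ⊆ [n] : |A| = k, i ∈ A} (fix an element i). For n = 215, k = 7: C(214, 6) = 124292458213.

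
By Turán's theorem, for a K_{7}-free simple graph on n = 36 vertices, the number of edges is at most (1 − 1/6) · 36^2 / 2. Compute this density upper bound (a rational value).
Turán density bound = (5/6) · 36^2/2 = 540

Turán's theorem: ex(n, K_{r+1}) is achieved by the complete r-partite Turán graph T(n, r) with parts as balanced as possible, and is at most (1 − 1/r) · n^2/2. For r = 6, n = 36: the density bound is (5/6) · 1296/2 = 540. Since 6 ∣ 36, the Turán graph T(36, 6) has parts of equal size 6, and its edge count e(T(36, 6)) = 540 attains the density bound exactly.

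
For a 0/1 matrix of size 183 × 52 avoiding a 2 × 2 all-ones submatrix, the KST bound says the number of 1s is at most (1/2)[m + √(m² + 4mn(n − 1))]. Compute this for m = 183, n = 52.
z(183, 52; 2, 2) ≤ (1/2)[183 + √(183² + 4·183·52·51)] = (1/2)[183 + √1974753] = 794.1295

Kővári–Sós–Turán: let r_1, ..., r_183 be the row sums and z = Σ r_i the total number of 1s. Each pair of columns can share at most one row with both entries 1 (else a 2×2 all-ones block appears), so Σ_i C(r_i, 2) ≤ C(52, 2) = 1326. By convexity Σ_i C(r_i, 2) ≥ 183·C(z/183, 2) = z(z − 183)/(2·183), giving z² − 183z − 183·52·51 ≤ 0 and hence z ≤ (1/2)[183 + √(33489 + 4·485316)] = (1/2)[183 + √1974753] ≈ (1/2)(183 + 1405.2591) = 794.1295.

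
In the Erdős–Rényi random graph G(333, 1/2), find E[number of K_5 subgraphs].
E[# K_5] = C(333, 5) · (1/2)^C(5, 2) = 33108454071 / 2^10 ≈ 32332474.678711

For each 5-subset S of vertices (there are C(333, 5) = 33108454071 such S), let X_S = 1 if S induces a K_5 (all C(5, 2) = 10 edges present). Then P(X_S = 1) = (1/2)^10 = 1/1024. By linearity of expectation, E[# K_5] = C(333, 5) · (1/2)^10 = 33108454071 / 1024 ≈ 32332474.678711.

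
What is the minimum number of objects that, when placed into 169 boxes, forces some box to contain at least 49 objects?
n = (49 − 1)·169 + 1 = 8113

By the generalised pigeonhole principle, to guarantee some box contains ≥ r objects we need more than (r − 1) · k objects total. Threshold: n = (r − 1) · k + 1. With r = 49 and k = 169: n = 48 · 169 + 1 = 8112 + 1 = 8113. For n = 8112 = 48 · 169, we can put exactly 48 objects in every box, avoiding 49 in any single one — so 8113 is tight.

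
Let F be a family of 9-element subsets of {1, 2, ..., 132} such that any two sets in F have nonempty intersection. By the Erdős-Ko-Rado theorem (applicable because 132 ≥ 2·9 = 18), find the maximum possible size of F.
max |F| = C(131, 8) = 1729815438000

The Erdős-Ko-Rado theorem states: for n ≥ 2k, an intersecting family of k-subsets of an n-element set has size at most C(n − 1, k − 1), with equality for 'star' families {A ⊆ [n] : |A| = k, i ∈ A} (fix an element i). For n = 132, k = 9: C(131, 8) = 1729815438000.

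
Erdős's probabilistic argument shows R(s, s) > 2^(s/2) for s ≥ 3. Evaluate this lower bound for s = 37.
2^(37/2) = 370727.6001; so R(37, 37) > 370727.6001

Colour each edge of K_n uniformly at random with red/blue. The expected number of monochromatic K_37 is C(n, 37) · 2 · 2^(−C(37,2)). If C(n, 37) · 2^(1 − C(37,2)) < 1, then with positive probability no monochromatic K_37 exists, so R(37, 37) > n. The standard estimate C(n, 37) ≤ n^37/37! shows this inequality holds whenever n ≤ 2^(37/2) (since 37! · 2^(C(37,2) − 1) > 2^(37^2/2) ≥ n^37). Hence R(37, 37) > 2^(37/2) = 370727.6001.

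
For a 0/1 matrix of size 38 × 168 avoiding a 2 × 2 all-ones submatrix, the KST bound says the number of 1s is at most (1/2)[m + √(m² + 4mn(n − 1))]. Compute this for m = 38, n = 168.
z(38, 168; 2, 2) ≤ (1/2)[38 + √(38² + 4·38·168·167)] = (1/2)[38 + √4265956] = 1051.7095

Kővári–Sós–Turán: let r_1, ..., r_38 be the row sums and z = Σ r_i the total number of 1s. Each pair of columns can share at most one row with both entries 1 (else a 2×2 all-ones block appears), so Σ_i C(r_i, 2) ≤ C(168, 2) = 14028. By convexity Σ_i C(r_i, 2) ≥ 38·C(z/38, 2) = z(z − 38)/(2·38), giving z² − 38z − 38·168·167 ≤ 0 and hence z ≤ (1/2)[38 + √(1444 + 4·1066128)] = (1/2)[38 + √4265956] ≈ (1/2)(38 + 2065.4191) = 1051.7095.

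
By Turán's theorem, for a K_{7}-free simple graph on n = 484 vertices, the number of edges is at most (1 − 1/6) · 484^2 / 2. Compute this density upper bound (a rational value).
Turán density bound = (5/6) · 484^2/2 = 292820/3 ≈ 97606.6667

Turán's theorem: ex(n, K_{r+1}) is achieved by the complete r-partite Turán graph T(n, r) with parts as balanced as possible, and is at most (1 − 1/r) · n^2/2. For r = 6, n = 484: the density bound is (5/6) · 234256/2 = 292820/3 ≈ 97606.6667. The integer-valued extremum is e(T(484, 6)) = 97606, which is strictly less than the density bound 292820/3 since 6 ∤ 484 (the parts of T(484, 6) cannot all be equal).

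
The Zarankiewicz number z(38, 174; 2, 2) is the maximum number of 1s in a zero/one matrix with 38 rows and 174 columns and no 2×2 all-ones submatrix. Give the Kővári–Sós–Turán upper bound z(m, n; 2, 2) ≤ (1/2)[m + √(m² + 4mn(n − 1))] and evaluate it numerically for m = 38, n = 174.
z(38, 174; 2, 2) ≤ (1/2)[38 + √(38² + 4·38·174·173)] = (1/2)[38 + √4576948] = 1088.6901

Kővári–Sós–Turán: let r_1, ..., r_38 be the row sums and z = Σ r_i the total number of 1s. Each pair of columns can share at most one row with both entries 1 (else a 2×2 all-ones block appears), so Σ_i C(r_i, 2) ≤ C(174, 2) = 15051. By convexity Σ_i C(r_i, 2) ≥ 38·C(z/38, 2) = z(z − 38)/(2·38), giving z² − 38z − 38·174·173 ≤ 0 and hence z ≤ (1/2)[38 + √(1444 + 4·1143876)] = (1/2)[38 + √4576948] ≈ (1/2)(38 + 2139.3803) = 1088.6901.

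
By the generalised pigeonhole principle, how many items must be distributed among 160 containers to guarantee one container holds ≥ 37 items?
n = (37 − 1)·160 + 1 = 5761

By the generalised pigeonhole principle, to guarantee some box contains ≥ r objects we need more than (r − 1) · k objects total. Threshold: n = (r − 1) · k + 1. With r = 37 and k = 160: n = 36 · 160 + 1 = 5760 + 1 = 5761. For n = 5760 = 36 · 160, we can put exactly 36 objects in every box, avoiding 37 in any single one — so 5761 is tight.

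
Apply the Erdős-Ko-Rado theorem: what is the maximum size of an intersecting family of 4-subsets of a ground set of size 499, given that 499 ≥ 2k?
max |F| = C(498, 3) = 20460496

The Erdős-Ko-Rado theorem states: for n ≥ 2k, an intersecting family of k-subsets of an n-element set has size at most C(n − 1, k − 1), with equality for 'star' families {A ⊆ [n] : |A| = k, i ∈ A} (fix an element i). For n = 499, k = 4: C(498, 3) = 20460496.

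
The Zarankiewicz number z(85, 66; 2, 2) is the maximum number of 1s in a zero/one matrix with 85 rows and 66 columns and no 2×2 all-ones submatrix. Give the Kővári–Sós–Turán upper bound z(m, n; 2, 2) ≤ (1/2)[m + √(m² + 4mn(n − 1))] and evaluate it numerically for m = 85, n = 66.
z(85, 66; 2, 2) ≤ (1/2)[85 + √(85² + 4·85·66·65)] = (1/2)[85 + √1465825] = 647.8563

Kővári–Sós–Turán: let r_1, ..., r_85 be the row sums and z = Σ r_i the total number of 1s. Each pair of columns can share at most one row with both entries 1 (else a 2×2 all-ones block appears), so Σ_i C(r_i, 2) ≤ C(66, 2) = 2145. By convexity Σ_i C(r_i, 2) ≥ 85·C(z/85, 2) = z(z − 85)/(2·85), giving z² − 85z − 85·66·65 ≤ 0 and hence z ≤ (1/2)[85 + √(7225 + 4·364650)] = (1/2)[85 + √1465825] ≈ (1/2)(85 + 1210.7126) = 647.8563.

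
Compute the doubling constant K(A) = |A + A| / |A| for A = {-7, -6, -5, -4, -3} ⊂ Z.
K = |A + A| / |A| = 9/5

Enumerate A + A = {a + b : a, b ∈ A}. With |A| = 5, there are |A|^2 = 25 ordered sum pairs; collecting distinct values, A + A = {-14, -13, -12, -11, -10, -9, -8, -7, -6}, so |A + A| = 9. Thus K = 9/5. Here |A + A| = 2|A| − 1 = 9, the minimum possible — so K = 9/5 is minimal, which holds iff A is an arithmetic progression.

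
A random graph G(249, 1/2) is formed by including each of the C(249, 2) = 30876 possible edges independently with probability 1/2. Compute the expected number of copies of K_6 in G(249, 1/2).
E[# K_6] = C(249, 6) · (1/2)^C(6, 2) = 311534754076 / 2^15 = 77883688519/8192 ≈ 9507286.196167

For each 6-subset S of vertices (there are C(249, 6) = 311534754076 such S), let X_S = 1 if S induces a K_6 (all C(6, 2) = 15 edges present). Then P(X_S = 1) = (1/2)^15 = 1/32768. By linearity of expectation, E[# K_6] = C(249, 6) · (1/2)^15 = 311534754076 / 32768 = 77883688519/8192 ≈ 9507286.196167.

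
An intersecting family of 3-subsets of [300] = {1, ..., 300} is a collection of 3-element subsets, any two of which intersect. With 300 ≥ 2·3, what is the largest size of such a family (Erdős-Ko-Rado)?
max |F| = C(299, 2) = 44551

Erdős-Ko-Rado (1961): when n ≥ 2k, max |F| = C(n−1, k−1). The bound is attained by the star {A : i ∈ A} for any fixed i ∈ [n]. Here C(300−1, 3−1) = C(299, 2) = 44551.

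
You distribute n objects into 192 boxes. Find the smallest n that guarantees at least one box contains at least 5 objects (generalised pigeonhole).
n = (5 − 1)·192 + 1 = 769

By the generalised pigeonhole principle, to guarantee some box contains ≥ r objects we need more than (r − 1) · k objects total. Threshold: n = (r − 1) · k + 1. With r = 5 and k = 192: n = 4 · 192 + 1 = 768 + 1 = 769. For n = 768 = 4 · 192, we can put exactly 4 objects in every box, avoiding 5 in any single one — so 769 is tight.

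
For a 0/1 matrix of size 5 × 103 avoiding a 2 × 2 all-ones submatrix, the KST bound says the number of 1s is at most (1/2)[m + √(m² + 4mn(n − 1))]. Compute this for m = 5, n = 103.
z(5, 103; 2, 2) ≤ (1/2)[5 + √(5² + 4·5·103·102)] = (1/2)[5 + √210145] = 231.7079

Kővári–Sós–Turán: let r_1, ..., r_5 be the row sums and z = Σ r_i the total number of 1s. Each pair of columns can share at most one row with both entries 1 (else a 2×2 all-ones block appears), so Σ_i C(r_i, 2) ≤ C(103, 2) = 5253. By convexity Σ_i C(r_i, 2) ≥ 5·C(z/5, 2) = z(z − 5)/(2·5), giving z² − 5z − 5·103·102 ≤ 0 and hence z ≤ (1/2)[5 + √(25 + 4·52530)] = (1/2)[5 + √210145] ≈ (1/2)(5 + 458.4158) = 231.7079.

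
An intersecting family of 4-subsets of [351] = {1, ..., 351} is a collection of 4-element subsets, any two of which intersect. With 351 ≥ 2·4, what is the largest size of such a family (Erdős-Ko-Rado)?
max |F| = C(350, 3) = 7084700

The Erdős-Ko-Rado theorem states: for n ≥ 2k, an intersecting family of k-subsets of an n-element set has size at most C(n − 1, k − 1), with equality for 'star' families {A ⊆ [n] : |A| = k, i ∈ A} (fix an element i). For n = 351, k = 4: C(350, 3) = 7084700.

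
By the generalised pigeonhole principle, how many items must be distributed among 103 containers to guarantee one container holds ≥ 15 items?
n = (15 − 1)·103 + 1 = 1443

By the generalised pigeonhole principle, to guarantee some box contains ≥ r objects we need more than (r − 1) · k objects total. Threshold: n = (r − 1) · k + 1. With r = 15 and k = 103: n = 14 · 103 + 1 = 1442 + 1 = 1443. For n = 1442 = 14 · 103, we can put exactly 14 objects in every box, avoiding 15 in any single one — so 1443 is tight.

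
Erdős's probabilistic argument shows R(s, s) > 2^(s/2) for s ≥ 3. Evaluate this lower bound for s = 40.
2^(40/2) = 1048576; so R(40, 40) > 1048576

Colour each edge of K_n uniformly at random with red/blue. The expected number of monochromatic K_40 is C(n, 40) · 2 · 2^(−C(40,2)). If C(n, 40) · 2^(1 − C(40,2)) < 1, then with positive probability no monochromatic K_40 exists, so R(40, 40) > n. The standard estimate C(n, 40) ≤ n^40/40! shows this inequality holds whenever n ≤ 2^(40/2) (since 40! · 2^(C(40,2) − 1) > 2^(40^2/2) ≥ n^40). Hence R(40, 40) > 2^(40/2) = 1048576.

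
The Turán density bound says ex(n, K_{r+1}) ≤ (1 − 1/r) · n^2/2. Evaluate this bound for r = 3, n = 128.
Turán density bound = (2/3) · 128^2/2 = 16384/3 ≈ 5461.3333

Turán's theorem: ex(n, K_{r+1}) is achieved by the complete r-partite Turán graph T(n, r) with parts as balanced as possible, and is at most (1 − 1/r) · n^2/2. For r = 3, n = 128: the density bound is (2/3) · 16384/2 = 16384/3 ≈ 5461.3333. The integer-valued extremum is e(T(128, 3)) = 5461, which is strictly less than the density bound 16384/3 since 3 ∤ 128 (the parts of T(128, 3) cannot all be equal).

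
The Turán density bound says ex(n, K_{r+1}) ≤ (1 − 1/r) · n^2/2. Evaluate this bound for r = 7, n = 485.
Turán density bound = (6/7) · 485^2/2 = 705675/7 ≈ 100810.7143

Turán's theorem: ex(n, K_{r+1}) is achieved by the complete r-partite Turán graph T(n, r) with parts as balanced as possible, and is at most (1 − 1/r) · n^2/2. For r = 7, n = 485: the density bound is (6/7) · 235225/2 = 705675/7 ≈ 100810.7143. The integer-valued extremum is e(T(485, 7)) = 100810, which is strictly less than the density bound 705675/7 since 7 ∤ 485 (the parts of T(485, 7) cannot all be equal).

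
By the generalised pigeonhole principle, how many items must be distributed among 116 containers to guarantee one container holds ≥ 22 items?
n = (22 − 1)·116 + 1 = 2437

By the generalised pigeonhole principle, to guarantee some box contains ≥ r objects we need more than (r − 1) · k objects total. Threshold: n = (r − 1) · k + 1. With r = 22 and k = 116: n = 21 · 116 + 1 = 2436 + 1 = 2437. For n = 2436 = 21 · 116, we can put exactly 21 objects in every box, avoiding 22 in any single one — so 2437 is tight.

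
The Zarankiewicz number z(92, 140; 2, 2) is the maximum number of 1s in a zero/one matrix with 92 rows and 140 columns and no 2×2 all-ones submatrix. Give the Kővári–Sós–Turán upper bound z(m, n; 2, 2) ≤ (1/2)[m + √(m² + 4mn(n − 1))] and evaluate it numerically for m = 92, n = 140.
z(92, 140; 2, 2) ≤ (1/2)[92 + √(92² + 4·92·140·139)] = (1/2)[92 + √7169744] = 1384.8189

Kővári–Sós–Turán: let r_1, ..., r_92 be the row sums and z = Σ r_i the total number of 1s. Each pair of columns can share at most one row with both entries 1 (else a 2×2 all-ones block appears), so Σ_i C(r_i, 2) ≤ C(140, 2) = 9730. By convexity Σ_i C(r_i, 2) ≥ 92·C(z/92, 2) = z(z − 92)/(2·92), giving z² − 92z − 92·140·139 ≤ 0 and hence z ≤ (1/2)[92 + √(8464 + 4·1790320)] = (1/2)[92 + √7169744] ≈ (1/2)(92 + 2677.6378) = 1384.8189.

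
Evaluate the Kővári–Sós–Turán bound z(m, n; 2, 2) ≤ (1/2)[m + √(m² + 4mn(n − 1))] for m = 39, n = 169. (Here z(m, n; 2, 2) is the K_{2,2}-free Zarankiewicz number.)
z(39, 169; 2, 2) ≤ (1/2)[39 + √(39² + 4·39·169·168)] = (1/2)[39 + √4430673] = 1071.9582

Kővári–Sós–Turán: let r_1, ..., r_39 be the row sums and z = Σ r_i the total number of 1s. Each pair of columns can share at most one row with both entries 1 (else a 2×2 all-ones block appears), so Σ_i C(r_i, 2) ≤ C(169, 2) = 14196. By convexity Σ_i C(r_i, 2) ≥ 39·C(z/39, 2) = z(z − 39)/(2·39), giving z² − 39z − 39·169·168 ≤ 0 and hence z ≤ (1/2)[39 + √(1521 + 4·1107288)] = (1/2)[39 + √4430673] ≈ (1/2)(39 + 2104.9164) = 1071.9582.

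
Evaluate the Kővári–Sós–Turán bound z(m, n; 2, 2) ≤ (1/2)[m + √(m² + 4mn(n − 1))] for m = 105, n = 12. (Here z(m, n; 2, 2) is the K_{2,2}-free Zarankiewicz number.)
z(105, 12; 2, 2) ≤ (1/2)[105 + √(105² + 4·105·12·11)] = (1/2)[105 + √66465] = 181.404

Kővári–Sós–Turán: let r_1, ..., r_105 be the row sums and z = Σ r_i the total number of 1s. Each pair of columns can share at most one row with both entries 1 (else a 2×2 all-ones block appears), so Σ_i C(r_i, 2) ≤ C(12, 2) = 66. By convexity Σ_i C(r_i, 2) ≥ 105·C(z/105, 2) = z(z − 105)/(2·105), giving z² − 105z − 105·12·11 ≤ 0 and hence z ≤ (1/2)[105 + √(11025 + 4·13860)] = (1/2)[105 + √66465] ≈ (1/2)(105 + 257.8081) = 181.404.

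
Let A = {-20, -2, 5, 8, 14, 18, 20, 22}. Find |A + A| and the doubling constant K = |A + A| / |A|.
K = |A + A| / |A| = 32/8 = 4

Enumerate A + A = {a + b : a, b ∈ A}. With |A| = 8, there are |A|^2 = 64 ordered sum pairs; collecting distinct values, A + A = {-40, -22, -15, -12, -6, -4, -2, 0, 2, 3, 6, 10, 12, 13, 16, 18, 19, 20, 22, 23, 25, 26, 27, 28, 30, 32, 34, 36, 38, 40, 42, 44}, so |A + A| = 32. Thus K = 32/8 = 4. For comparison, the minimum possible |A + A| over all 8-element sets is 2·8 − 1 = 15 (so min K = 15/8), attained only by arithmetic progressions.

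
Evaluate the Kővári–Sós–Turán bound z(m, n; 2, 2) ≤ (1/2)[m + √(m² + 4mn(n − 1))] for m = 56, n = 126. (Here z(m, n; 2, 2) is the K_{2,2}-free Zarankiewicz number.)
z(56, 126; 2, 2) ≤ (1/2)[56 + √(56² + 4·56·126·125)] = (1/2)[56 + √3531136] = 967.5659

Kővári–Sós–Turán: let r_1, ..., r_56 be the row sums and z = Σ r_i the total number of 1s. Each pair of columns can share at most one row with both entries 1 (else a 2×2 all-ones block appears), so Σ_i C(r_i, 2) ≤ C(126, 2) = 7875. By convexity Σ_i C(r_i, 2) ≥ 56·C(z/56, 2) = z(z − 56)/(2·56), giving z² − 56z − 56·126·125 ≤ 0 and hence z ≤ (1/2)[56 + √(3136 + 4·882000)] = (1/2)[56 + √3531136] ≈ (1/2)(56 + 1879.1317) = 967.5659.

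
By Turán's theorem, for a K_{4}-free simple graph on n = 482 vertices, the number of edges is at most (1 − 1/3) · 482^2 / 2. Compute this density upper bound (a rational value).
Turán density bound = (2/3) · 482^2/2 = 232324/3 ≈ 77441.3333

Turán's theorem: ex(n, K_{r+1}) is achieved by the complete r-partite Turán graph T(n, r) with parts as balanced as possible, and is at most (1 − 1/r) · n^2/2. For r = 3, n = 482: the density bound is (2/3) · 232324/2 = 232324/3 ≈ 77441.3333. The integer-valued extremum is e(T(482, 3)) = 77441, which is strictly less than the density bound 232324/3 since 3 ∤ 482 (the parts of T(482, 3) cannot all be equal).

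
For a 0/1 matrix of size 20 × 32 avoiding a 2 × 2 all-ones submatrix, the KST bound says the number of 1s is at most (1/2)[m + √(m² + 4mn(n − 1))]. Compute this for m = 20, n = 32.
z(20, 32; 2, 2) ≤ (1/2)[20 + √(20² + 4·20·32·31)] = (1/2)[20 + √79760] = 151.2091

Kővári–Sós–Turán: let r_1, ..., r_20 be the row sums and z = Σ r_i the total number of 1s. Each pair of columns can share at most one row with both entries 1 (else a 2×2 all-ones block appears), so Σ_i C(r_i, 2) ≤ C(32, 2) = 496. By convexity Σ_i C(r_i, 2) ≥ 20·C(z/20, 2) = z(z − 20)/(2·20), giving z² − 20z − 20·32·31 ≤ 0 and hence z ≤ (1/2)[20 + √(400 + 4·19840)] = (1/2)[20 + √79760] ≈ (1/2)(20 + 282.4181) = 151.2091.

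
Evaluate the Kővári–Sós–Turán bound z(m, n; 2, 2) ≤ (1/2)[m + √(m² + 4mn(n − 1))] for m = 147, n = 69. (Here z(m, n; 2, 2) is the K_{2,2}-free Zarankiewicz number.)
z(147, 69; 2, 2) ≤ (1/2)[147 + √(147² + 4·147·69·68)] = (1/2)[147 + √2780505] = 907.2423

Kővári–Sós–Turán: let r_1, ..., r_147 be the row sums and z = Σ r_i the total number of 1s. Each pair of columns can share at most one row with both entries 1 (else a 2×2 all-ones block appears), so Σ_i C(r_i, 2) ≤ C(69, 2) = 2346. By convexity Σ_i C(r_i, 2) ≥ 147·C(z/147, 2) = z(z − 147)/(2·147), giving z² − 147z − 147·69·68 ≤ 0 and hence z ≤ (1/2)[147 + √(21609 + 4·689724)] = (1/2)[147 + √2780505] ≈ (1/2)(147 + 1667.4846) = 907.2423.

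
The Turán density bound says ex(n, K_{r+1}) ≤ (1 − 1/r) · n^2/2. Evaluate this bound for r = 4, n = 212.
Turán density bound = (3/4) · 212^2/2 = 16854

Turán's theorem: ex(n, K_{r+1}) is achieved by the complete r-partite Turán graph T(n, r) with parts as balanced as possible, and is at most (1 − 1/r) · n^2/2. For r = 4, n = 212: the density bound is (3/4) · 44944/2 = 16854. Since 4 ∣ 212, the Turán graph T(212, 4) has parts of equal size 53, and its edge count e(T(212, 4)) = 16854 attains the density bound exactly.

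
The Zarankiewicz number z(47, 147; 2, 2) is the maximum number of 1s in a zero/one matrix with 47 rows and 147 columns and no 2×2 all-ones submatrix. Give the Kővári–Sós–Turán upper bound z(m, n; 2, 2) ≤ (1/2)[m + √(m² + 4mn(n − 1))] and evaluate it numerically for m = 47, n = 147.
z(47, 147; 2, 2) ≤ (1/2)[47 + √(47² + 4·47·147·146)] = (1/2)[47 + √4037065] = 1028.1224

Kővári–Sós–Turán: let r_1, ..., r_47 be the row sums and z = Σ r_i the total number of 1s. Each pair of columns can share at most one row with both entries 1 (else a 2×2 all-ones block appears), so Σ_i C(r_i, 2) ≤ C(147, 2) = 10731. By convexity Σ_i C(r_i, 2) ≥ 47·C(z/47, 2) = z(z − 47)/(2·47), giving z² − 47z − 47·147·146 ≤ 0 and hence z ≤ (1/2)[47 + √(2209 + 4·1008714)] = (1/2)[47 + √4037065] ≈ (1/2)(47 + 2009.2449) = 1028.1224.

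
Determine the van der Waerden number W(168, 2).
W(168, 2) = 168 + 1 = 169

A 2-term AP is any pair of integers, so a monochromatic 2-AP exists iff some colour is used at least twice. With 168 colours, the colouring i ↦ i on {1, ..., 168} uses each colour once, avoiding any monochromatic pair, so W(168, 2) > 168. For {1, ..., 169}, pigeonhole forces two integers of the same colour, which form a monochromatic 2-AP. Hence W(168, 2) = 169.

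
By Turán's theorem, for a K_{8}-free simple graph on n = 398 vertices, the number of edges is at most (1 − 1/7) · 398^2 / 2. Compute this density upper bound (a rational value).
Turán density bound = (6/7) · 398^2/2 = 475212/7 ≈ 67887.4286

Turán's theorem: ex(n, K_{r+1}) is achieved by the complete r-partite Turán graph T(n, r) with parts as balanced as possible, and is at most (1 − 1/r) · n^2/2. For r = 7, n = 398: the density bound is (6/7) · 158404/2 = 475212/7 ≈ 67887.4286. The integer-valued extremum is e(T(398, 7)) = 67887, which is strictly less than the density bound 475212/7 since 7 ∤ 398 (the parts of T(398, 7) cannot all be equal).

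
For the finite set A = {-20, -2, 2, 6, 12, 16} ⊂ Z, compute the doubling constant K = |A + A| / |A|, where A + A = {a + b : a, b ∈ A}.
K = |A + A| / |A| = 17/6

Enumerate A + A = {a + b : a, b ∈ A}. With |A| = 6, there are |A|^2 = 36 ordered sum pairs; collecting distinct values, A + A = {-40, -22, -18, -14, -8, -4, 0, 4, 8, 10, 12, 14, 18, 22, 24, 28, 32}, so |A + A| = 17. Thus K = 17/6. For comparison, the minimum possible |A + A| over all 6-element sets is 2·6 − 1 = 11 (so min K = 11/6), attained only by arithmetic progressions.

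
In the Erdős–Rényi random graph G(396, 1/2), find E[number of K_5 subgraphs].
E[# K_5] = C(396, 5) · (1/2)^C(5, 2) = 79119926424 / 2^10 = 9889990803/128 = 77265553.1484375

For each 5-subset S of vertices (there are C(396, 5) = 79119926424 such S), let X_S = 1 if S induces a K_5 (all C(5, 2) = 10 edges present). Then P(X_S = 1) = (1/2)^10 = 1/1024. By linearity of expectation, E[# K_5] = C(396, 5) · (1/2)^10 = 79119926424 / 1024 = 9889990803/128 = 77265553.1484375.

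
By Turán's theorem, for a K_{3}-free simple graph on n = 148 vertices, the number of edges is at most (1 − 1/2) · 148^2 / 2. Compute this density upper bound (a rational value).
Turán density bound = (1/2) · 148^2/2 = 5476

Turán's theorem: ex(n, K_{r+1}) is achieved by the complete r-partite Turán graph T(n, r) with parts as balanced as possible, and is at most (1 − 1/r) · n^2/2. For r = 2, n = 148: the density bound is (1/2) · 21904/2 = 5476. Since 2 ∣ 148, the Turán graph T(148, 2) has parts of equal size 74, and its edge count e(T(148, 2)) = 5476 attains the density bound exactly.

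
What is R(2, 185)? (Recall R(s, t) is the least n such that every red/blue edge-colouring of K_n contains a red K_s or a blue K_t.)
R(2, 185) = 185

R(2, k) = k for all k ≥ 2: in a 2-colouring of K_k, either some edge is red (a red K_2) or all edges are blue (a blue K_k). And K_{184} coloured all-blue has no blue K_185, so R(2, 185) > 184. Hence R(2, 185) = 185.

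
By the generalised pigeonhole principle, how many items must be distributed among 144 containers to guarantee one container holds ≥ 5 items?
n = (5 − 1)·144 + 1 = 577

By the generalised pigeonhole principle, to guarantee some box contains ≥ r objects we need more than (r − 1) · k objects total. Threshold: n = (r − 1) · k + 1. With r = 5 and k = 144: n = 4 · 144 + 1 = 576 + 1 = 577. For n = 576 = 4 · 144, we can put exactly 4 objects in every box, avoiding 5 in any single one — so 577 is tight.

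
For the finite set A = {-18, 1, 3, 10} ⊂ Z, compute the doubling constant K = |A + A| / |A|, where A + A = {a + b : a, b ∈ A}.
K = |A + A| / |A| = 10/4 = 5/2

Enumerate A + A = {a + b : a, b ∈ A}. With |A| = 4, there are |A|^2 = 16 ordered sum pairs; collecting distinct values, A + A = {-36, -17, -15, -8, 2, 4, 6, 11, 13, 20}, so |A + A| = 10. Thus K = 10/4 = 5/2. For comparison, the minimum possible |A + A| over all 4-element sets is 2·4 − 1 = 7 (so min K = 7/4), attained only by arithmetic progressions.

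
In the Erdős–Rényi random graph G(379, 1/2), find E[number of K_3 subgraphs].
E[# K_3] = C(379, 3) · (1/2)^C(3, 2) = 9001629 / 2^3 = 1125203.625

For each 3-subset S of vertices (there are C(379, 3) = 9001629 such S), let X_S = 1 if S induces a K_3 (all C(3, 2) = 3 edges present). Then P(X_S = 1) = (1/2)^3 = 1/8. By linearity of expectation, E[# K_3] = C(379, 3) · (1/2)^3 = 9001629 / 8 = 1125203.625.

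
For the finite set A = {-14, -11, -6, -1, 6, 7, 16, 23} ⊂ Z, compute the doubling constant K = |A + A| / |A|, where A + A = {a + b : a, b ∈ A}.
K = |A + A| / |A| = 31/8

Enumerate A + A = {a + b : a, b ∈ A}. With |A| = 8, there are |A|^2 = 64 ordered sum pairs; collecting distinct values, A + A = {-28, -25, -22, -20, -17, -15, -12, -8, -7, -5, -4, -2, 0, 1, 2, 5, 6, 9, 10, 12, 13, 14, 15, 17, 22, 23, 29, 30, 32, 39, 46}, so |A + A| = 31. Thus K = 31/8. For comparison, the minimum possible |A + A| over all 8-element sets is 2·8 − 1 = 15 (so min K = 15/8), attained only by arithmetic progressions.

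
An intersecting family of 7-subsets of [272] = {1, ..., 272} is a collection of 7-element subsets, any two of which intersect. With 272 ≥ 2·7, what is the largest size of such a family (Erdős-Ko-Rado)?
max |F| = C(271, 6) = 520331994189

The Erdős-Ko-Rado theorem states: for n ≥ 2k, an intersecting family of k-subsets of an n-element set has size at most C(n − 1, k − 1), with equality for 'star' families {A ⊆ [n] : |A| = k, i ∈ A} (fix an element i). For n = 272, k = 7: C(271, 6) = 520331994189.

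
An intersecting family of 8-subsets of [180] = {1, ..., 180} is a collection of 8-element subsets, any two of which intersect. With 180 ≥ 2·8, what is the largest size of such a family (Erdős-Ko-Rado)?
max |F| = C(179, 7) = 1037437234460

The Erdős-Ko-Rado theorem states: for n ≥ 2k, an intersecting family of k-subsets of an n-element set has size at most C(n − 1, k − 1), with equality for 'star' families {A ⊆ [n] : |A| = k, i ∈ A} (fix an element i). For n = 180, k = 8: C(179, 7) = 1037437234460.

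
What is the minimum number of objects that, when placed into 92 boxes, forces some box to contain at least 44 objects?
n = (44 − 1)·92 + 1 = 3957

By the generalised pigeonhole principle, to guarantee some box contains ≥ r objects we need more than (r − 1) · k objects total. Threshold: n = (r − 1) · k + 1. With r = 44 and k = 92: n = 43 · 92 + 1 = 3956 + 1 = 3957. For n = 3956 = 43 · 92, we can put exactly 43 objects in every box, avoiding 44 in any single one — so 3957 is tight.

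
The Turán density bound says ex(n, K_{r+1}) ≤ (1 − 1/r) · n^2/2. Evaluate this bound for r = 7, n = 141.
Turán density bound = (6/7) · 141^2/2 = 59643/7 ≈ 8520.4286

Turán's theorem: ex(n, K_{r+1}) is achieved by the complete r-partite Turán graph T(n, r) with parts as balanced as possible, and is at most (1 − 1/r) · n^2/2. For r = 7, n = 141: the density bound is (6/7) · 19881/2 = 59643/7 ≈ 8520.4286. The integer-valued extremum is e(T(141, 7)) = 8520, which is strictly less than the density bound 59643/7 since 7 ∤ 141 (the parts of T(141, 7) cannot all be equal).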